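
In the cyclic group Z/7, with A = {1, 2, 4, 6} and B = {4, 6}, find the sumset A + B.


Work in Z/7Z: reduce every sum a + b modulo 7.
Enumerate all 8 pairs:
a = 1: 1+4=5, 1+6=0
a = 2: 2+4=6, 2+6=1
a = 4: 4+4=1, 4+6=3
a = 6: 6+4=3, 6+6=5
Distinct residues collected: {0, 1, 3, 5, 6}
|A + B| = 5 (out of 7 total residues).

A + B = {0, 1, 3, 5, 6}


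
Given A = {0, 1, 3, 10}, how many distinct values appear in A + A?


A + A = {a + a' : a, a' ∈ A}; |A| = 4.
General bounds: 2|A| - 1 ≤ |A + A| ≤ |A|(|A|+1)/2, i.e. 7 ≤ |A + A| ≤ 10.
Lower bound 2|A|-1 is attained iff A is an arithmetic progression.
Enumerate sums a + a' for a ≤ a' (symmetric, so this suffices):
a = 0: 0+0=0, 0+1=1, 0+3=3, 0+10=10
a = 1: 1+1=2, 1+3=4, 1+10=11
a = 3: 3+3=6, 3+10=13
a = 10: 10+10=20
Distinct sums: {0, 1, 2, 3, 4, 6, 10, 11, 13, 20}
|A + A| = 10

|A + A| = 10


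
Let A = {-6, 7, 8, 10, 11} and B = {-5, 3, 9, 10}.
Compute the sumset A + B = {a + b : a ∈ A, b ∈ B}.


A + B = {a + b : a ∈ A, b ∈ B}.
Enumerate all |A|·|B| = 5·4 = 20 pairs (a, b) and collect distinct sums.
a = -6: -6+-5=-11, -6+3=-3, -6+9=3, -6+10=4
a = 7: 7+-5=2, 7+3=10, 7+9=16, 7+10=17
a = 8: 8+-5=3, 8+3=11, 8+9=17, 8+10=18
a = 10: 10+-5=5, 10+3=13, 10+9=19, 10+10=20
a = 11: 11+-5=6, 11+3=14, 11+9=20, 11+10=21
Collecting distinct sums: A + B = {-11, -3, 2, 3, 4, 5, 6, 10, 11, 13, 14, 16, 17, 18, 19, 20, 21}
|A + B| = 17

A + B = {-11, -3, 2, 3, 4, 5, 6, 10, 11, 13, 14, 16, 17, 18, 19, 20, 21}


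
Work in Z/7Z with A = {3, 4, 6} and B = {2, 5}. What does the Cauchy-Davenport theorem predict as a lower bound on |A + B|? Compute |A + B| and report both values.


Cauchy-Davenport: |A + B| ≥ min(p, |A| + |B| - 1) for A, B nonempty in Z/pZ.
|A| = 3, |B| = 2, p = 7.
CD lower bound = min(7, 3 + 2 - 1) = min(7, 4) = 4.
Compute A + B mod 7 directly:
a = 3: 3+2=5, 3+5=1
a = 4: 4+2=6, 4+5=2
a = 6: 6+2=1, 6+5=4
A + B = {1, 2, 4, 5, 6}, so |A + B| = 5.
Verify: 5 ≥ 4? Yes ✓.

CD lower bound = 4, actual |A + B| = 5.


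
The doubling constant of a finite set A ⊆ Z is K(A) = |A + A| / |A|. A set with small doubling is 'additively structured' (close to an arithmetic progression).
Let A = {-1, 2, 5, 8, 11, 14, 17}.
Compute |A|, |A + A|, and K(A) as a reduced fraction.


|A| = 7.
Compute A + A by enumerating all 49 pairs.
A + A = {-2, 1, 4, 7, 10, 13, 16, 19, 22, 25, 28, 31, 34}, so |A + A| = 13.
K = |A + A| / |A| = 13/7 (already in lowest terms) ≈ 1.8571.
Reference: AP of size 7 gives K = 13/7 ≈ 1.8571; a fully generic set of size 7 gives K ≈ 4.0000.

|A| = 7, |A + A| = 13, K = 13/7.


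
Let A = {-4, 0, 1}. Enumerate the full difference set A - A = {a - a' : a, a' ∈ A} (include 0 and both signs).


A - A = {a - a' : a, a' ∈ A}.
Compute a - a' for each ordered pair (a, a'):
a = -4: -4--4=0, -4-0=-4, -4-1=-5
a = 0: 0--4=4, 0-0=0, 0-1=-1
a = 1: 1--4=5, 1-0=1, 1-1=0
Collecting distinct values (and noting 0 appears from a-a):
A - A = {-5, -4, -1, 0, 1, 4, 5}
|A - A| = 7

A - A = {-5, -4, -1, 0, 1, 4, 5}


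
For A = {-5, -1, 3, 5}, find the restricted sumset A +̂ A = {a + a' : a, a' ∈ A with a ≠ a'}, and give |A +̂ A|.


Restricted sumset: A +̂ A = {a + a' : a ∈ A, a' ∈ A, a ≠ a'}.
Equivalently, take A + A and drop any sum 2a that is achievable ONLY as a + a for a ∈ A (i.e. sums representable only with equal summands).
Enumerate pairs (a, a') with a < a' (symmetric, so each unordered pair gives one sum; this covers all a ≠ a'):
  -5 + -1 = -6
  -5 + 3 = -2
  -5 + 5 = 0
  -1 + 3 = 2
  -1 + 5 = 4
  3 + 5 = 8
Collected distinct sums: {-6, -2, 0, 2, 4, 8}
|A +̂ A| = 6
(Reference bound: |A +̂ A| ≥ 2|A| - 3 for |A| ≥ 2, with |A| = 4 giving ≥ 5.)

|A +̂ A| = 6


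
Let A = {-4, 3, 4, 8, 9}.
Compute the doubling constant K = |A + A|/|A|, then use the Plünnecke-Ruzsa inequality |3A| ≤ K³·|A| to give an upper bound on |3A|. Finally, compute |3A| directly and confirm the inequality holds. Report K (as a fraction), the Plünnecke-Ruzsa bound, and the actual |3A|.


|A| = 5.
Step 1: Compute A + A by enumerating all 25 pairs.
A + A = {-8, -1, 0, 4, 5, 6, 7, 8, 11, 12, 13, 16, 17, 18}, so |A + A| = 14.
Step 2: Doubling constant K = |A + A|/|A| = 14/5 = 14/5 ≈ 2.8000.
Step 3: Plünnecke-Ruzsa gives |3A| ≤ K³·|A| = (2.8000)³ · 5 ≈ 109.7600.
Step 4: Compute 3A = A + A + A directly by enumerating all triples (a,b,c) ∈ A³; |3A| = 27.
Step 5: Check 27 ≤ 109.7600? Yes ✓.

K = 14/5, Plünnecke-Ruzsa bound K³|A| ≈ 109.7600, |3A| = 27, inequality holds.


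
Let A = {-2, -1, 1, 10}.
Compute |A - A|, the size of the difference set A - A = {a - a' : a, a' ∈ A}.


A - A = {a - a' : a, a' ∈ A}; |A| = 4.
Bounds: 2|A|-1 ≤ |A - A| ≤ |A|² - |A| + 1, i.e. 7 ≤ |A - A| ≤ 13.
Note: 0 ∈ A - A always (from a - a). The set is symmetric: if d ∈ A - A then -d ∈ A - A.
Enumerate nonzero differences d = a - a' with a > a' (then include -d):
Positive differences: {1, 2, 3, 9, 11, 12}
Full difference set: {0} ∪ (positive diffs) ∪ (negative diffs).
|A - A| = 1 + 2·6 = 13 (matches direct enumeration: 13).

|A - A| = 13


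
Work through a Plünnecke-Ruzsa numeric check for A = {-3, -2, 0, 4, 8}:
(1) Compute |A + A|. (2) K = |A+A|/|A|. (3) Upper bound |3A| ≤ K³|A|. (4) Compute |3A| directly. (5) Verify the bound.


|A| = 5.
Step 1: Compute A + A by enumerating all 25 pairs.
A + A = {-6, -5, -4, -3, -2, 0, 1, 2, 4, 5, 6, 8, 12, 16}, so |A + A| = 14.
Step 2: Doubling constant K = |A + A|/|A| = 14/5 = 14/5 ≈ 2.8000.
Step 3: Plünnecke-Ruzsa gives |3A| ≤ K³·|A| = (2.8000)³ · 5 ≈ 109.7600.
Step 4: Compute 3A = A + A + A directly by enumerating all triples (a,b,c) ∈ A³; |3A| = 25.
Step 5: Check 25 ≤ 109.7600? Yes ✓.

K = 14/5, Plünnecke-Ruzsa bound K³|A| ≈ 109.7600, |3A| = 25, inequality holds.


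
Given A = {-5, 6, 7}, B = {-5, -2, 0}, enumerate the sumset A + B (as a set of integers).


A + B = {a + b : a ∈ A, b ∈ B}.
Enumerate all |A|·|B| = 3·3 = 9 pairs (a, b) and collect distinct sums.
a = -5: -5+-5=-10, -5+-2=-7, -5+0=-5
a = 6: 6+-5=1, 6+-2=4, 6+0=6
a = 7: 7+-5=2, 7+-2=5, 7+0=7
Collecting distinct sums: A + B = {-10, -7, -5, 1, 2, 4, 5, 6, 7}
|A + B| = 9

A + B = {-10, -7, -5, 1, 2, 4, 5, 6, 7}


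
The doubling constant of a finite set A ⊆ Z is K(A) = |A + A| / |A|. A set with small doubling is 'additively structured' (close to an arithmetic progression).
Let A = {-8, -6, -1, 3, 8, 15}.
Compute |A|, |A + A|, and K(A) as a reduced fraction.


|A| = 6.
Compute A + A by enumerating all 36 pairs.
A + A = {-16, -14, -12, -9, -7, -5, -3, -2, 0, 2, 6, 7, 9, 11, 14, 16, 18, 23, 30}, so |A + A| = 19.
K = |A + A| / |A| = 19/6 (already in lowest terms) ≈ 3.1667.
Reference: AP of size 6 gives K = 11/6 ≈ 1.8333; a fully generic set of size 6 gives K ≈ 3.5000.

|A| = 6, |A + A| = 19, K = 19/6.


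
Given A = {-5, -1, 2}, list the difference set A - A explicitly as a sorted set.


A - A = {a - a' : a, a' ∈ A}.
Compute a - a' for each ordered pair (a, a'):
a = -5: -5--5=0, -5--1=-4, -5-2=-7
a = -1: -1--5=4, -1--1=0, -1-2=-3
a = 2: 2--5=7, 2--1=3, 2-2=0
Collecting distinct values (and noting 0 appears from a-a):
A - A = {-7, -4, -3, 0, 3, 4, 7}
|A - A| = 7

A - A = {-7, -4, -3, 0, 3, 4, 7}


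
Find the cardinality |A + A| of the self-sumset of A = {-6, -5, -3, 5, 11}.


A + A = {a + a' : a, a' ∈ A}; |A| = 5.
General bounds: 2|A| - 1 ≤ |A + A| ≤ |A|(|A|+1)/2, i.e. 9 ≤ |A + A| ≤ 15.
Lower bound 2|A|-1 is attained iff A is an arithmetic progression.
Enumerate sums a + a' for a ≤ a' (symmetric, so this suffices):
a = -6: -6+-6=-12, -6+-5=-11, -6+-3=-9, -6+5=-1, -6+11=5
a = -5: -5+-5=-10, -5+-3=-8, -5+5=0, -5+11=6
a = -3: -3+-3=-6, -3+5=2, -3+11=8
a = 5: 5+5=10, 5+11=16
a = 11: 11+11=22
Distinct sums: {-12, -11, -10, -9, -8, -6, -1, 0, 2, 5, 6, 8, 10, 16, 22}
|A + A| = 15

|A + A| = 15


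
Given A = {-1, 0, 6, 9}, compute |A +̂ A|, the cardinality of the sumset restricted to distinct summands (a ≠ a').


Restricted sumset: A +̂ A = {a + a' : a ∈ A, a' ∈ A, a ≠ a'}.
Equivalently, take A + A and drop any sum 2a that is achievable ONLY as a + a for a ∈ A (i.e. sums representable only with equal summands).
Enumerate pairs (a, a') with a < a' (symmetric, so each unordered pair gives one sum; this covers all a ≠ a'):
  -1 + 0 = -1
  -1 + 6 = 5
  -1 + 9 = 8
  0 + 6 = 6
  0 + 9 = 9
  6 + 9 = 15
Collected distinct sums: {-1, 5, 6, 8, 9, 15}
|A +̂ A| = 6
(Reference bound: |A +̂ A| ≥ 2|A| - 3 for |A| ≥ 2, with |A| = 4 giving ≥ 5.)

|A +̂ A| = 6


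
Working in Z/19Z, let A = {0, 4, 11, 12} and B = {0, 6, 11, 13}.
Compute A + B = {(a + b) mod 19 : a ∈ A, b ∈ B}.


Work in Z/19Z: reduce every sum a + b modulo 19.
Enumerate all 16 pairs:
a = 0: 0+0=0, 0+6=6, 0+11=11, 0+13=13
a = 4: 4+0=4, 4+6=10, 4+11=15, 4+13=17
a = 11: 11+0=11, 11+6=17, 11+11=3, 11+13=5
a = 12: 12+0=12, 12+6=18, 12+11=4, 12+13=6
Distinct residues collected: {0, 3, 4, 5, 6, 10, 11, 12, 13, 15, 17, 18}
|A + B| = 12 (out of 19 total residues).

A + B = {0, 3, 4, 5, 6, 10, 11, 12, 13, 15, 17, 18}


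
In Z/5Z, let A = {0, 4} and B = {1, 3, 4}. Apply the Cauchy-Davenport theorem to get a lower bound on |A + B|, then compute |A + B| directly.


Cauchy-Davenport: |A + B| ≥ min(p, |A| + |B| - 1) for A, B nonempty in Z/pZ.
|A| = 2, |B| = 3, p = 5.
CD lower bound = min(5, 2 + 3 - 1) = min(5, 4) = 4.
Compute A + B mod 5 directly:
a = 0: 0+1=1, 0+3=3, 0+4=4
a = 4: 4+1=0, 4+3=2, 4+4=3
A + B = {0, 1, 2, 3, 4}, so |A + B| = 5.
Verify: 5 ≥ 4? Yes ✓.

CD lower bound = 4, actual |A + B| = 5.


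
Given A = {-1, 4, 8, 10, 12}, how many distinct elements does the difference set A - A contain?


A - A = {a - a' : a, a' ∈ A}; |A| = 5.
Bounds: 2|A|-1 ≤ |A - A| ≤ |A|² - |A| + 1, i.e. 9 ≤ |A - A| ≤ 21.
Note: 0 ∈ A - A always (from a - a). The set is symmetric: if d ∈ A - A then -d ∈ A - A.
Enumerate nonzero differences d = a - a' with a > a' (then include -d):
Positive differences: {2, 4, 5, 6, 8, 9, 11, 13}
Full difference set: {0} ∪ (positive diffs) ∪ (negative diffs).
|A - A| = 1 + 2·8 = 17 (matches direct enumeration: 17).

|A - A| = 17


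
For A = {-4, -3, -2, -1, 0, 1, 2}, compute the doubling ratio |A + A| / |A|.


|A| = 7.
Compute A + A by enumerating all 49 pairs.
A + A = {-8, -7, -6, -5, -4, -3, -2, -1, 0, 1, 2, 3, 4}, so |A + A| = 13.
K = |A + A| / |A| = 13/7 (already in lowest terms) ≈ 1.8571.
Reference: AP of size 7 gives K = 13/7 ≈ 1.8571; a fully generic set of size 7 gives K ≈ 4.0000.

|A| = 7, |A + A| = 13, K = 13/7.


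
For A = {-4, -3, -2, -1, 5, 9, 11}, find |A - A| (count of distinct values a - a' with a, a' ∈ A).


A - A = {a - a' : a, a' ∈ A}; |A| = 7.
Bounds: 2|A|-1 ≤ |A - A| ≤ |A|² - |A| + 1, i.e. 13 ≤ |A - A| ≤ 43.
Note: 0 ∈ A - A always (from a - a). The set is symmetric: if d ∈ A - A then -d ∈ A - A.
Enumerate nonzero differences d = a - a' with a > a' (then include -d):
Positive differences: {1, 2, 3, 4, 6, 7, 8, 9, 10, 11, 12, 13, 14, 15}
Full difference set: {0} ∪ (positive diffs) ∪ (negative diffs).
|A - A| = 1 + 2·14 = 29 (matches direct enumeration: 29).

|A - A| = 29


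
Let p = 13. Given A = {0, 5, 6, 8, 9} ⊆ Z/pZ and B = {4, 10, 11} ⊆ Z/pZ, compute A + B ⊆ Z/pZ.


Work in Z/13Z: reduce every sum a + b modulo 13.
Enumerate all 15 pairs:
a = 0: 0+4=4, 0+10=10, 0+11=11
a = 5: 5+4=9, 5+10=2, 5+11=3
a = 6: 6+4=10, 6+10=3, 6+11=4
a = 8: 8+4=12, 8+10=5, 8+11=6
a = 9: 9+4=0, 9+10=6, 9+11=7
Distinct residues collected: {0, 2, 3, 4, 5, 6, 7, 9, 10, 11, 12}
|A + B| = 11 (out of 13 total residues).

A + B = {0, 2, 3, 4, 5, 6, 7, 9, 10, 11, 12}


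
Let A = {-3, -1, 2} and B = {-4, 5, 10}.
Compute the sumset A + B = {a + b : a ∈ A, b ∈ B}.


A + B = {a + b : a ∈ A, b ∈ B}.
Enumerate all |A|·|B| = 3·3 = 9 pairs (a, b) and collect distinct sums.
a = -3: -3+-4=-7, -3+5=2, -3+10=7
a = -1: -1+-4=-5, -1+5=4, -1+10=9
a = 2: 2+-4=-2, 2+5=7, 2+10=12
Collecting distinct sums: A + B = {-7, -5, -2, 2, 4, 7, 9, 12}
|A + B| = 8

A + B = {-7, -5, -2, 2, 4, 7, 9, 12}


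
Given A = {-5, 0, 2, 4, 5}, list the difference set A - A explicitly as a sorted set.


A - A = {a - a' : a, a' ∈ A}.
Compute a - a' for each ordered pair (a, a'):
a = -5: -5--5=0, -5-0=-5, -5-2=-7, -5-4=-9, -5-5=-10
a = 0: 0--5=5, 0-0=0, 0-2=-2, 0-4=-4, 0-5=-5
a = 2: 2--5=7, 2-0=2, 2-2=0, 2-4=-2, 2-5=-3
a = 4: 4--5=9, 4-0=4, 4-2=2, 4-4=0, 4-5=-1
a = 5: 5--5=10, 5-0=5, 5-2=3, 5-4=1, 5-5=0
Collecting distinct values (and noting 0 appears from a-a):
A - A = {-10, -9, -7, -5, -4, -3, -2, -1, 0, 1, 2, 3, 4, 5, 7, 9, 10}
|A - A| = 17

A - A = {-10, -9, -7, -5, -4, -3, -2, -1, 0, 1, 2, 3, 4, 5, 7, 9, 10}


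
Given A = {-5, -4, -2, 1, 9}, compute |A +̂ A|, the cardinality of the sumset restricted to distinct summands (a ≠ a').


Restricted sumset: A +̂ A = {a + a' : a ∈ A, a' ∈ A, a ≠ a'}.
Equivalently, take A + A and drop any sum 2a that is achievable ONLY as a + a for a ∈ A (i.e. sums representable only with equal summands).
Enumerate pairs (a, a') with a < a' (symmetric, so each unordered pair gives one sum; this covers all a ≠ a'):
  -5 + -4 = -9
  -5 + -2 = -7
  -5 + 1 = -4
  -5 + 9 = 4
  -4 + -2 = -6
  -4 + 1 = -3
  -4 + 9 = 5
  -2 + 1 = -1
  -2 + 9 = 7
  1 + 9 = 10
Collected distinct sums: {-9, -7, -6, -4, -3, -1, 4, 5, 7, 10}
|A +̂ A| = 10
(Reference bound: |A +̂ A| ≥ 2|A| - 3 for |A| ≥ 2, with |A| = 5 giving ≥ 7.)

|A +̂ A| = 10


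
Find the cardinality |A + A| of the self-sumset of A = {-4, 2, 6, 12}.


A + A = {a + a' : a, a' ∈ A}; |A| = 4.
General bounds: 2|A| - 1 ≤ |A + A| ≤ |A|(|A|+1)/2, i.e. 7 ≤ |A + A| ≤ 10.
Lower bound 2|A|-1 is attained iff A is an arithmetic progression.
Enumerate sums a + a' for a ≤ a' (symmetric, so this suffices):
a = -4: -4+-4=-8, -4+2=-2, -4+6=2, -4+12=8
a = 2: 2+2=4, 2+6=8, 2+12=14
a = 6: 6+6=12, 6+12=18
a = 12: 12+12=24
Distinct sums: {-8, -2, 2, 4, 8, 12, 14, 18, 24}
|A + A| = 9

|A + A| = 9


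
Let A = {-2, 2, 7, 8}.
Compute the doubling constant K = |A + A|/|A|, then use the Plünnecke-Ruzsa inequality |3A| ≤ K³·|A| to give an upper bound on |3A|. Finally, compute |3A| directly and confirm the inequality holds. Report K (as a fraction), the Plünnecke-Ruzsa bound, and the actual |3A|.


|A| = 4.
Step 1: Compute A + A by enumerating all 16 pairs.
A + A = {-4, 0, 4, 5, 6, 9, 10, 14, 15, 16}, so |A + A| = 10.
Step 2: Doubling constant K = |A + A|/|A| = 10/4 = 10/4 ≈ 2.5000.
Step 3: Plünnecke-Ruzsa gives |3A| ≤ K³·|A| = (2.5000)³ · 4 ≈ 62.5000.
Step 4: Compute 3A = A + A + A directly by enumerating all triples (a,b,c) ∈ A³; |3A| = 19.
Step 5: Check 19 ≤ 62.5000? Yes ✓.

K = 10/4, Plünnecke-Ruzsa bound K³|A| ≈ 62.5000, |3A| = 19, inequality holds.


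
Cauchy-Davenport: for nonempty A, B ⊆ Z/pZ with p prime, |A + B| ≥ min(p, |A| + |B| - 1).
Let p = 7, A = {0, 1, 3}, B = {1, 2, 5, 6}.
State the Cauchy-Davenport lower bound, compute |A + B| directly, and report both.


Cauchy-Davenport: |A + B| ≥ min(p, |A| + |B| - 1) for A, B nonempty in Z/pZ.
|A| = 3, |B| = 4, p = 7.
CD lower bound = min(7, 3 + 4 - 1) = min(7, 6) = 6.
Compute A + B mod 7 directly:
a = 0: 0+1=1, 0+2=2, 0+5=5, 0+6=6
a = 1: 1+1=2, 1+2=3, 1+5=6, 1+6=0
a = 3: 3+1=4, 3+2=5, 3+5=1, 3+6=2
A + B = {0, 1, 2, 3, 4, 5, 6}, so |A + B| = 7.
Verify: 7 ≥ 6? Yes ✓.

CD lower bound = 6, actual |A + B| = 7.


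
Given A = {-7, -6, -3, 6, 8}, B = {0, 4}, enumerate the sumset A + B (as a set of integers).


A + B = {a + b : a ∈ A, b ∈ B}.
Enumerate all |A|·|B| = 5·2 = 10 pairs (a, b) and collect distinct sums.
a = -7: -7+0=-7, -7+4=-3
a = -6: -6+0=-6, -6+4=-2
a = -3: -3+0=-3, -3+4=1
a = 6: 6+0=6, 6+4=10
a = 8: 8+0=8, 8+4=12
Collecting distinct sums: A + B = {-7, -6, -3, -2, 1, 6, 8, 10, 12}
|A + B| = 9

A + B = {-7, -6, -3, -2, 1, 6, 8, 10, 12}


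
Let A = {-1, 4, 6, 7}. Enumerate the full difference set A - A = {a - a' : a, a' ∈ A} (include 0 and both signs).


A - A = {a - a' : a, a' ∈ A}.
Compute a - a' for each ordered pair (a, a'):
a = -1: -1--1=0, -1-4=-5, -1-6=-7, -1-7=-8
a = 4: 4--1=5, 4-4=0, 4-6=-2, 4-7=-3
a = 6: 6--1=7, 6-4=2, 6-6=0, 6-7=-1
a = 7: 7--1=8, 7-4=3, 7-6=1, 7-7=0
Collecting distinct values (and noting 0 appears from a-a):
A - A = {-8, -7, -5, -3, -2, -1, 0, 1, 2, 3, 5, 7, 8}
|A - A| = 13

A - A = {-8, -7, -5, -3, -2, -1, 0, 1, 2, 3, 5, 7, 8}


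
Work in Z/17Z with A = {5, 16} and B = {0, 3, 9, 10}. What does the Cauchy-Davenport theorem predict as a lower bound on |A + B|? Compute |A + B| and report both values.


Cauchy-Davenport: |A + B| ≥ min(p, |A| + |B| - 1) for A, B nonempty in Z/pZ.
|A| = 2, |B| = 4, p = 17.
CD lower bound = min(17, 2 + 4 - 1) = min(17, 5) = 5.
Compute A + B mod 17 directly:
a = 5: 5+0=5, 5+3=8, 5+9=14, 5+10=15
a = 16: 16+0=16, 16+3=2, 16+9=8, 16+10=9
A + B = {2, 5, 8, 9, 14, 15, 16}, so |A + B| = 7.
Verify: 7 ≥ 5? Yes ✓.

CD lower bound = 5, actual |A + B| = 7.


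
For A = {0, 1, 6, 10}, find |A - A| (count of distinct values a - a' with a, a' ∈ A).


A - A = {a - a' : a, a' ∈ A}; |A| = 4.
Bounds: 2|A|-1 ≤ |A - A| ≤ |A|² - |A| + 1, i.e. 7 ≤ |A - A| ≤ 13.
Note: 0 ∈ A - A always (from a - a). The set is symmetric: if d ∈ A - A then -d ∈ A - A.
Enumerate nonzero differences d = a - a' with a > a' (then include -d):
Positive differences: {1, 4, 5, 6, 9, 10}
Full difference set: {0} ∪ (positive diffs) ∪ (negative diffs).
|A - A| = 1 + 2·6 = 13 (matches direct enumeration: 13).

|A - A| = 13


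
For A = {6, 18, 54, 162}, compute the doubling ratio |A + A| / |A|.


|A| = 4.
Compute A + A by enumerating all 16 pairs.
A + A = {12, 24, 36, 60, 72, 108, 168, 180, 216, 324}, so |A + A| = 10.
K = |A + A| / |A| = 10/4 = 5/2 ≈ 2.5000.
Reference: AP of size 4 gives K = 7/4 ≈ 1.7500; a fully generic set of size 4 gives K ≈ 2.5000.

|A| = 4, |A + A| = 10, K = 10/4 = 5/2.


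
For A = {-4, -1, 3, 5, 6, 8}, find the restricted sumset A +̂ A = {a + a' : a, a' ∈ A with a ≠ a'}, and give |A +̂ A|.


Restricted sumset: A +̂ A = {a + a' : a ∈ A, a' ∈ A, a ≠ a'}.
Equivalently, take A + A and drop any sum 2a that is achievable ONLY as a + a for a ∈ A (i.e. sums representable only with equal summands).
Enumerate pairs (a, a') with a < a' (symmetric, so each unordered pair gives one sum; this covers all a ≠ a'):
  -4 + -1 = -5
  -4 + 3 = -1
  -4 + 5 = 1
  -4 + 6 = 2
  -4 + 8 = 4
  -1 + 3 = 2
  -1 + 5 = 4
  -1 + 6 = 5
  -1 + 8 = 7
  3 + 5 = 8
  3 + 6 = 9
  3 + 8 = 11
  5 + 6 = 11
  5 + 8 = 13
  6 + 8 = 14
Collected distinct sums: {-5, -1, 1, 2, 4, 5, 7, 8, 9, 11, 13, 14}
|A +̂ A| = 12
(Reference bound: |A +̂ A| ≥ 2|A| - 3 for |A| ≥ 2, with |A| = 6 giving ≥ 9.)

|A +̂ A| = 12


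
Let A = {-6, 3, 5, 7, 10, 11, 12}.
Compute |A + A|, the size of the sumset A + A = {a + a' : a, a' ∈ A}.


A + A = {a + a' : a, a' ∈ A}; |A| = 7.
General bounds: 2|A| - 1 ≤ |A + A| ≤ |A|(|A|+1)/2, i.e. 13 ≤ |A + A| ≤ 28.
Lower bound 2|A|-1 is attained iff A is an arithmetic progression.
Enumerate sums a + a' for a ≤ a' (symmetric, so this suffices):
a = -6: -6+-6=-12, -6+3=-3, -6+5=-1, -6+7=1, -6+10=4, -6+11=5, -6+12=6
a = 3: 3+3=6, 3+5=8, 3+7=10, 3+10=13, 3+11=14, 3+12=15
a = 5: 5+5=10, 5+7=12, 5+10=15, 5+11=16, 5+12=17
a = 7: 7+7=14, 7+10=17, 7+11=18, 7+12=19
a = 10: 10+10=20, 10+11=21, 10+12=22
a = 11: 11+11=22, 11+12=23
a = 12: 12+12=24
Distinct sums: {-12, -3, -1, 1, 4, 5, 6, 8, 10, 12, 13, 14, 15, 16, 17, 18, 19, 20, 21, 22, 23, 24}
|A + A| = 22

|A + A| = 22


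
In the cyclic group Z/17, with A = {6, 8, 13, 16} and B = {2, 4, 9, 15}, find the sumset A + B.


Work in Z/17Z: reduce every sum a + b modulo 17.
Enumerate all 16 pairs:
a = 6: 6+2=8, 6+4=10, 6+9=15, 6+15=4
a = 8: 8+2=10, 8+4=12, 8+9=0, 8+15=6
a = 13: 13+2=15, 13+4=0, 13+9=5, 13+15=11
a = 16: 16+2=1, 16+4=3, 16+9=8, 16+15=14
Distinct residues collected: {0, 1, 3, 4, 5, 6, 8, 10, 11, 12, 14, 15}
|A + B| = 12 (out of 17 total residues).

A + B = {0, 1, 3, 4, 5, 6, 8, 10, 11, 12, 14, 15}


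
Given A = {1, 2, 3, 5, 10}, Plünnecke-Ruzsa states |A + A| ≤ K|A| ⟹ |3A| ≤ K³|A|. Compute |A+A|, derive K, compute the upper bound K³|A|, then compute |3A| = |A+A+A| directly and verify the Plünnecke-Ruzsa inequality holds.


|A| = 5.
Step 1: Compute A + A by enumerating all 25 pairs.
A + A = {2, 3, 4, 5, 6, 7, 8, 10, 11, 12, 13, 15, 20}, so |A + A| = 13.
Step 2: Doubling constant K = |A + A|/|A| = 13/5 = 13/5 ≈ 2.6000.
Step 3: Plünnecke-Ruzsa gives |3A| ≤ K³·|A| = (2.6000)³ · 5 ≈ 87.8800.
Step 4: Compute 3A = A + A + A directly by enumerating all triples (a,b,c) ∈ A³; |3A| = 22.
Step 5: Check 22 ≤ 87.8800? Yes ✓.

K = 13/5, Plünnecke-Ruzsa bound K³|A| ≈ 87.8800, |3A| = 22, inequality holds.


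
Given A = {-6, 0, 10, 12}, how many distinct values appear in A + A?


A + A = {a + a' : a, a' ∈ A}; |A| = 4.
General bounds: 2|A| - 1 ≤ |A + A| ≤ |A|(|A|+1)/2, i.e. 7 ≤ |A + A| ≤ 10.
Lower bound 2|A|-1 is attained iff A is an arithmetic progression.
Enumerate sums a + a' for a ≤ a' (symmetric, so this suffices):
a = -6: -6+-6=-12, -6+0=-6, -6+10=4, -6+12=6
a = 0: 0+0=0, 0+10=10, 0+12=12
a = 10: 10+10=20, 10+12=22
a = 12: 12+12=24
Distinct sums: {-12, -6, 0, 4, 6, 10, 12, 20, 22, 24}
|A + A| = 10

|A + A| = 10


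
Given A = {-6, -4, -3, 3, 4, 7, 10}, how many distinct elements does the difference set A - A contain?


A - A = {a - a' : a, a' ∈ A}; |A| = 7.
Bounds: 2|A|-1 ≤ |A - A| ≤ |A|² - |A| + 1, i.e. 13 ≤ |A - A| ≤ 43.
Note: 0 ∈ A - A always (from a - a). The set is symmetric: if d ∈ A - A then -d ∈ A - A.
Enumerate nonzero differences d = a - a' with a > a' (then include -d):
Positive differences: {1, 2, 3, 4, 6, 7, 8, 9, 10, 11, 13, 14, 16}
Full difference set: {0} ∪ (positive diffs) ∪ (negative diffs).
|A - A| = 1 + 2·13 = 27 (matches direct enumeration: 27).

|A - A| = 27


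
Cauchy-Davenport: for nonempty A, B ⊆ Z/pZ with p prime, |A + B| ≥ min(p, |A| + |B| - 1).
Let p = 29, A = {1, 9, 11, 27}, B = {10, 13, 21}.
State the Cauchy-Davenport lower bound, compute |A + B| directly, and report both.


Cauchy-Davenport: |A + B| ≥ min(p, |A| + |B| - 1) for A, B nonempty in Z/pZ.
|A| = 4, |B| = 3, p = 29.
CD lower bound = min(29, 4 + 3 - 1) = min(29, 6) = 6.
Compute A + B mod 29 directly:
a = 1: 1+10=11, 1+13=14, 1+21=22
a = 9: 9+10=19, 9+13=22, 9+21=1
a = 11: 11+10=21, 11+13=24, 11+21=3
a = 27: 27+10=8, 27+13=11, 27+21=19
A + B = {1, 3, 8, 11, 14, 19, 21, 22, 24}, so |A + B| = 9.
Verify: 9 ≥ 6? Yes ✓.

CD lower bound = 6, actual |A + B| = 9.


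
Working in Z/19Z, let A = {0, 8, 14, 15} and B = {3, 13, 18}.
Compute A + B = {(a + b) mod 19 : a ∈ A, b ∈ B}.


Work in Z/19Z: reduce every sum a + b modulo 19.
Enumerate all 12 pairs:
a = 0: 0+3=3, 0+13=13, 0+18=18
a = 8: 8+3=11, 8+13=2, 8+18=7
a = 14: 14+3=17, 14+13=8, 14+18=13
a = 15: 15+3=18, 15+13=9, 15+18=14
Distinct residues collected: {2, 3, 7, 8, 9, 11, 13, 14, 17, 18}
|A + B| = 10 (out of 19 total residues).

A + B = {2, 3, 7, 8, 9, 11, 13, 14, 17, 18}


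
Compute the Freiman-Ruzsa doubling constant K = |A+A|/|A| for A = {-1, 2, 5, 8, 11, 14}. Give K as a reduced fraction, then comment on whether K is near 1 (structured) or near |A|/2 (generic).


|A| = 6.
Compute A + A by enumerating all 36 pairs.
A + A = {-2, 1, 4, 7, 10, 13, 16, 19, 22, 25, 28}, so |A + A| = 11.
K = |A + A| / |A| = 11/6 (already in lowest terms) ≈ 1.8333.
Reference: AP of size 6 gives K = 11/6 ≈ 1.8333; a fully generic set of size 6 gives K ≈ 3.5000.

|A| = 6, |A + A| = 11, K = 11/6.


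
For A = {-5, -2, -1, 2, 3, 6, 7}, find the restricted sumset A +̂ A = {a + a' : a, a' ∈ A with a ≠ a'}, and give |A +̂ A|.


Restricted sumset: A +̂ A = {a + a' : a ∈ A, a' ∈ A, a ≠ a'}.
Equivalently, take A + A and drop any sum 2a that is achievable ONLY as a + a for a ∈ A (i.e. sums representable only with equal summands).
Enumerate pairs (a, a') with a < a' (symmetric, so each unordered pair gives one sum; this covers all a ≠ a'):
  -5 + -2 = -7
  -5 + -1 = -6
  -5 + 2 = -3
  -5 + 3 = -2
  -5 + 6 = 1
  -5 + 7 = 2
  -2 + -1 = -3
  -2 + 2 = 0
  -2 + 3 = 1
  -2 + 6 = 4
  -2 + 7 = 5
  -1 + 2 = 1
  -1 + 3 = 2
  -1 + 6 = 5
  -1 + 7 = 6
  2 + 3 = 5
  2 + 6 = 8
  2 + 7 = 9
  3 + 6 = 9
  3 + 7 = 10
  6 + 7 = 13
Collected distinct sums: {-7, -6, -3, -2, 0, 1, 2, 4, 5, 6, 8, 9, 10, 13}
|A +̂ A| = 14
(Reference bound: |A +̂ A| ≥ 2|A| - 3 for |A| ≥ 2, with |A| = 7 giving ≥ 11.)

|A +̂ A| = 14


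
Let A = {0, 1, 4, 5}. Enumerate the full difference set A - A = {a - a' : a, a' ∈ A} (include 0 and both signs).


A - A = {a - a' : a, a' ∈ A}.
Compute a - a' for each ordered pair (a, a'):
a = 0: 0-0=0, 0-1=-1, 0-4=-4, 0-5=-5
a = 1: 1-0=1, 1-1=0, 1-4=-3, 1-5=-4
a = 4: 4-0=4, 4-1=3, 4-4=0, 4-5=-1
a = 5: 5-0=5, 5-1=4, 5-4=1, 5-5=0
Collecting distinct values (and noting 0 appears from a-a):
A - A = {-5, -4, -3, -1, 0, 1, 3, 4, 5}
|A - A| = 9

A - A = {-5, -4, -3, -1, 0, 1, 3, 4, 5}


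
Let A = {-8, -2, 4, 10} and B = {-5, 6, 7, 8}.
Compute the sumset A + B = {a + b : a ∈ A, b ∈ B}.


A + B = {a + b : a ∈ A, b ∈ B}.
Enumerate all |A|·|B| = 4·4 = 16 pairs (a, b) and collect distinct sums.
a = -8: -8+-5=-13, -8+6=-2, -8+7=-1, -8+8=0
a = -2: -2+-5=-7, -2+6=4, -2+7=5, -2+8=6
a = 4: 4+-5=-1, 4+6=10, 4+7=11, 4+8=12
a = 10: 10+-5=5, 10+6=16, 10+7=17, 10+8=18
Collecting distinct sums: A + B = {-13, -7, -2, -1, 0, 4, 5, 6, 10, 11, 12, 16, 17, 18}
|A + B| = 14

A + B = {-13, -7, -2, -1, 0, 4, 5, 6, 10, 11, 12, 16, 17, 18}


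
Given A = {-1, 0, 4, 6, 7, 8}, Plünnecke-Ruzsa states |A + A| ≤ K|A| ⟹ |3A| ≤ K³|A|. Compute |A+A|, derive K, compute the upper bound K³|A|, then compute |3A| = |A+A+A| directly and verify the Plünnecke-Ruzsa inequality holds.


|A| = 6.
Step 1: Compute A + A by enumerating all 36 pairs.
A + A = {-2, -1, 0, 3, 4, 5, 6, 7, 8, 10, 11, 12, 13, 14, 15, 16}, so |A + A| = 16.
Step 2: Doubling constant K = |A + A|/|A| = 16/6 = 16/6 ≈ 2.6667.
Step 3: Plünnecke-Ruzsa gives |3A| ≤ K³·|A| = (2.6667)³ · 6 ≈ 113.7778.
Step 4: Compute 3A = A + A + A directly by enumerating all triples (a,b,c) ∈ A³; |3A| = 27.
Step 5: Check 27 ≤ 113.7778? Yes ✓.

K = 16/6, Plünnecke-Ruzsa bound K³|A| ≈ 113.7778, |3A| = 27, inequality holds.


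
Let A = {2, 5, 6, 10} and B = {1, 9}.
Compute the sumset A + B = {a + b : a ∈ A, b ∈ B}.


A + B = {a + b : a ∈ A, b ∈ B}.
Enumerate all |A|·|B| = 4·2 = 8 pairs (a, b) and collect distinct sums.
a = 2: 2+1=3, 2+9=11
a = 5: 5+1=6, 5+9=14
a = 6: 6+1=7, 6+9=15
a = 10: 10+1=11, 10+9=19
Collecting distinct sums: A + B = {3, 6, 7, 11, 14, 15, 19}
|A + B| = 7

A + B = {3, 6, 7, 11, 14, 15, 19}


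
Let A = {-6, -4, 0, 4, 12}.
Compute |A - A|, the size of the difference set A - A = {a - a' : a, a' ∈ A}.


A - A = {a - a' : a, a' ∈ A}; |A| = 5.
Bounds: 2|A|-1 ≤ |A - A| ≤ |A|² - |A| + 1, i.e. 9 ≤ |A - A| ≤ 21.
Note: 0 ∈ A - A always (from a - a). The set is symmetric: if d ∈ A - A then -d ∈ A - A.
Enumerate nonzero differences d = a - a' with a > a' (then include -d):
Positive differences: {2, 4, 6, 8, 10, 12, 16, 18}
Full difference set: {0} ∪ (positive diffs) ∪ (negative diffs).
|A - A| = 1 + 2·8 = 17 (matches direct enumeration: 17).

|A - A| = 17


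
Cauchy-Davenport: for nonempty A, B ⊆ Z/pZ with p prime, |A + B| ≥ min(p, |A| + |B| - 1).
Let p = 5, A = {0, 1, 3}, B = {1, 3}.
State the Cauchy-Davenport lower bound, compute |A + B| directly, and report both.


Cauchy-Davenport: |A + B| ≥ min(p, |A| + |B| - 1) for A, B nonempty in Z/pZ.
|A| = 3, |B| = 2, p = 5.
CD lower bound = min(5, 3 + 2 - 1) = min(5, 4) = 4.
Compute A + B mod 5 directly:
a = 0: 0+1=1, 0+3=3
a = 1: 1+1=2, 1+3=4
a = 3: 3+1=4, 3+3=1
A + B = {1, 2, 3, 4}, so |A + B| = 4.
Verify: 4 ≥ 4? Yes ✓.

CD lower bound = 4, actual |A + B| = 4.


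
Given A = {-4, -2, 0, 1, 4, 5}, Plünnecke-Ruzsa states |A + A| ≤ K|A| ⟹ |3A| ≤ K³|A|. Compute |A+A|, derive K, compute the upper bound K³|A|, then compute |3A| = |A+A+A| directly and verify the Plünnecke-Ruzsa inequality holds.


|A| = 6.
Step 1: Compute A + A by enumerating all 36 pairs.
A + A = {-8, -6, -4, -3, -2, -1, 0, 1, 2, 3, 4, 5, 6, 8, 9, 10}, so |A + A| = 16.
Step 2: Doubling constant K = |A + A|/|A| = 16/6 = 16/6 ≈ 2.6667.
Step 3: Plünnecke-Ruzsa gives |3A| ≤ K³·|A| = (2.6667)³ · 6 ≈ 113.7778.
Step 4: Compute 3A = A + A + A directly by enumerating all triples (a,b,c) ∈ A³; |3A| = 26.
Step 5: Check 26 ≤ 113.7778? Yes ✓.

K = 16/6, Plünnecke-Ruzsa bound K³|A| ≈ 113.7778, |3A| = 26, inequality holds.


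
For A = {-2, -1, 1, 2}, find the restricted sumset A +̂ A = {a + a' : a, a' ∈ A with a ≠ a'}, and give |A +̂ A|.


Restricted sumset: A +̂ A = {a + a' : a ∈ A, a' ∈ A, a ≠ a'}.
Equivalently, take A + A and drop any sum 2a that is achievable ONLY as a + a for a ∈ A (i.e. sums representable only with equal summands).
Enumerate pairs (a, a') with a < a' (symmetric, so each unordered pair gives one sum; this covers all a ≠ a'):
  -2 + -1 = -3
  -2 + 1 = -1
  -2 + 2 = 0
  -1 + 1 = 0
  -1 + 2 = 1
  1 + 2 = 3
Collected distinct sums: {-3, -1, 0, 1, 3}
|A +̂ A| = 5
(Reference bound: |A +̂ A| ≥ 2|A| - 3 for |A| ≥ 2, with |A| = 4 giving ≥ 5.)

|A +̂ A| = 5


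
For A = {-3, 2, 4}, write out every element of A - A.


A - A = {a - a' : a, a' ∈ A}.
Compute a - a' for each ordered pair (a, a'):
a = -3: -3--3=0, -3-2=-5, -3-4=-7
a = 2: 2--3=5, 2-2=0, 2-4=-2
a = 4: 4--3=7, 4-2=2, 4-4=0
Collecting distinct values (and noting 0 appears from a-a):
A - A = {-7, -5, -2, 0, 2, 5, 7}
|A - A| = 7

A - A = {-7, -5, -2, 0, 2, 5, 7}


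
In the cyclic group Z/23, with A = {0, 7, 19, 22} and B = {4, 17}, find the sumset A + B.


Work in Z/23Z: reduce every sum a + b modulo 23.
Enumerate all 8 pairs:
a = 0: 0+4=4, 0+17=17
a = 7: 7+4=11, 7+17=1
a = 19: 19+4=0, 19+17=13
a = 22: 22+4=3, 22+17=16
Distinct residues collected: {0, 1, 3, 4, 11, 13, 16, 17}
|A + B| = 8 (out of 23 total residues).

A + B = {0, 1, 3, 4, 11, 13, 16, 17}


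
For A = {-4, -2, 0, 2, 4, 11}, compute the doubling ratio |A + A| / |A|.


|A| = 6.
Compute A + A by enumerating all 36 pairs.
A + A = {-8, -6, -4, -2, 0, 2, 4, 6, 7, 8, 9, 11, 13, 15, 22}, so |A + A| = 15.
K = |A + A| / |A| = 15/6 = 5/2 ≈ 2.5000.
Reference: AP of size 6 gives K = 11/6 ≈ 1.8333; a fully generic set of size 6 gives K ≈ 3.5000.

|A| = 6, |A + A| = 15, K = 15/6 = 5/2.


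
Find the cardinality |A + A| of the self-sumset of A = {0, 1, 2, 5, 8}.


A + A = {a + a' : a, a' ∈ A}; |A| = 5.
General bounds: 2|A| - 1 ≤ |A + A| ≤ |A|(|A|+1)/2, i.e. 9 ≤ |A + A| ≤ 15.
Lower bound 2|A|-1 is attained iff A is an arithmetic progression.
Enumerate sums a + a' for a ≤ a' (symmetric, so this suffices):
a = 0: 0+0=0, 0+1=1, 0+2=2, 0+5=5, 0+8=8
a = 1: 1+1=2, 1+2=3, 1+5=6, 1+8=9
a = 2: 2+2=4, 2+5=7, 2+8=10
a = 5: 5+5=10, 5+8=13
a = 8: 8+8=16
Distinct sums: {0, 1, 2, 3, 4, 5, 6, 7, 8, 9, 10, 13, 16}
|A + A| = 13

|A + A| = 13


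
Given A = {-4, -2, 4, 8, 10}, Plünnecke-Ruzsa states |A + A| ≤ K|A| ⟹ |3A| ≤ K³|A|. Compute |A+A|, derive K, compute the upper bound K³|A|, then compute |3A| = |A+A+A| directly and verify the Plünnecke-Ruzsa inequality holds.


|A| = 5.
Step 1: Compute A + A by enumerating all 25 pairs.
A + A = {-8, -6, -4, 0, 2, 4, 6, 8, 12, 14, 16, 18, 20}, so |A + A| = 13.
Step 2: Doubling constant K = |A + A|/|A| = 13/5 = 13/5 ≈ 2.6000.
Step 3: Plünnecke-Ruzsa gives |3A| ≤ K³·|A| = (2.6000)³ · 5 ≈ 87.8800.
Step 4: Compute 3A = A + A + A directly by enumerating all triples (a,b,c) ∈ A³; |3A| = 22.
Step 5: Check 22 ≤ 87.8800? Yes ✓.

K = 13/5, Plünnecke-Ruzsa bound K³|A| ≈ 87.8800, |3A| = 22, inequality holds.


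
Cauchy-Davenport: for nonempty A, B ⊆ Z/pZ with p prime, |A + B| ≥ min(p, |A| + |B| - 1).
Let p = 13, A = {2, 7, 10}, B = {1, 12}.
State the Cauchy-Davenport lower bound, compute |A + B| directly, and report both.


Cauchy-Davenport: |A + B| ≥ min(p, |A| + |B| - 1) for A, B nonempty in Z/pZ.
|A| = 3, |B| = 2, p = 13.
CD lower bound = min(13, 3 + 2 - 1) = min(13, 4) = 4.
Compute A + B mod 13 directly:
a = 2: 2+1=3, 2+12=1
a = 7: 7+1=8, 7+12=6
a = 10: 10+1=11, 10+12=9
A + B = {1, 3, 6, 8, 9, 11}, so |A + B| = 6.
Verify: 6 ≥ 4? Yes ✓.

CD lower bound = 4, actual |A + B| = 6.


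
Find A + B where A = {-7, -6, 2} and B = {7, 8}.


A + B = {a + b : a ∈ A, b ∈ B}.
Enumerate all |A|·|B| = 3·2 = 6 pairs (a, b) and collect distinct sums.
a = -7: -7+7=0, -7+8=1
a = -6: -6+7=1, -6+8=2
a = 2: 2+7=9, 2+8=10
Collecting distinct sums: A + B = {0, 1, 2, 9, 10}
|A + B| = 5

A + B = {0, 1, 2, 9, 10}


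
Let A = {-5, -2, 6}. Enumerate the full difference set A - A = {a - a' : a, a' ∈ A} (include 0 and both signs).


A - A = {a - a' : a, a' ∈ A}.
Compute a - a' for each ordered pair (a, a'):
a = -5: -5--5=0, -5--2=-3, -5-6=-11
a = -2: -2--5=3, -2--2=0, -2-6=-8
a = 6: 6--5=11, 6--2=8, 6-6=0
Collecting distinct values (and noting 0 appears from a-a):
A - A = {-11, -8, -3, 0, 3, 8, 11}
|A - A| = 7

A - A = {-11, -8, -3, 0, 3, 8, 11}


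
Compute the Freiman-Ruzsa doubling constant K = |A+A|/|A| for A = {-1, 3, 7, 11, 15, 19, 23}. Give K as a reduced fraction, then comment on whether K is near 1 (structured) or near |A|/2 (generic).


|A| = 7.
Compute A + A by enumerating all 49 pairs.
A + A = {-2, 2, 6, 10, 14, 18, 22, 26, 30, 34, 38, 42, 46}, so |A + A| = 13.
K = |A + A| / |A| = 13/7 (already in lowest terms) ≈ 1.8571.
Reference: AP of size 7 gives K = 13/7 ≈ 1.8571; a fully generic set of size 7 gives K ≈ 4.0000.

|A| = 7, |A + A| = 13, K = 13/7.


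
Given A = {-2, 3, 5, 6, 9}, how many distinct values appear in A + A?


A + A = {a + a' : a, a' ∈ A}; |A| = 5.
General bounds: 2|A| - 1 ≤ |A + A| ≤ |A|(|A|+1)/2, i.e. 9 ≤ |A + A| ≤ 15.
Lower bound 2|A|-1 is attained iff A is an arithmetic progression.
Enumerate sums a + a' for a ≤ a' (symmetric, so this suffices):
a = -2: -2+-2=-4, -2+3=1, -2+5=3, -2+6=4, -2+9=7
a = 3: 3+3=6, 3+5=8, 3+6=9, 3+9=12
a = 5: 5+5=10, 5+6=11, 5+9=14
a = 6: 6+6=12, 6+9=15
a = 9: 9+9=18
Distinct sums: {-4, 1, 3, 4, 6, 7, 8, 9, 10, 11, 12, 14, 15, 18}
|A + A| = 14

|A + A| = 14


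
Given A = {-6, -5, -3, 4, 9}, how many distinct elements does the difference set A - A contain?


A - A = {a - a' : a, a' ∈ A}; |A| = 5.
Bounds: 2|A|-1 ≤ |A - A| ≤ |A|² - |A| + 1, i.e. 9 ≤ |A - A| ≤ 21.
Note: 0 ∈ A - A always (from a - a). The set is symmetric: if d ∈ A - A then -d ∈ A - A.
Enumerate nonzero differences d = a - a' with a > a' (then include -d):
Positive differences: {1, 2, 3, 5, 7, 9, 10, 12, 14, 15}
Full difference set: {0} ∪ (positive diffs) ∪ (negative diffs).
|A - A| = 1 + 2·10 = 21 (matches direct enumeration: 21).

|A - A| = 21


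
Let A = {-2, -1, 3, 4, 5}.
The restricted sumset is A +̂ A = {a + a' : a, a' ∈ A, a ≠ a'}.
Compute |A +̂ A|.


Restricted sumset: A +̂ A = {a + a' : a ∈ A, a' ∈ A, a ≠ a'}.
Equivalently, take A + A and drop any sum 2a that is achievable ONLY as a + a for a ∈ A (i.e. sums representable only with equal summands).
Enumerate pairs (a, a') with a < a' (symmetric, so each unordered pair gives one sum; this covers all a ≠ a'):
  -2 + -1 = -3
  -2 + 3 = 1
  -2 + 4 = 2
  -2 + 5 = 3
  -1 + 3 = 2
  -1 + 4 = 3
  -1 + 5 = 4
  3 + 4 = 7
  3 + 5 = 8
  4 + 5 = 9
Collected distinct sums: {-3, 1, 2, 3, 4, 7, 8, 9}
|A +̂ A| = 8
(Reference bound: |A +̂ A| ≥ 2|A| - 3 for |A| ≥ 2, with |A| = 5 giving ≥ 7.)

|A +̂ A| = 8


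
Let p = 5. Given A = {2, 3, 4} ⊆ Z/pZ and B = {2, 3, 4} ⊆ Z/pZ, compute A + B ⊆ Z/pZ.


Work in Z/5Z: reduce every sum a + b modulo 5.
Enumerate all 9 pairs:
a = 2: 2+2=4, 2+3=0, 2+4=1
a = 3: 3+2=0, 3+3=1, 3+4=2
a = 4: 4+2=1, 4+3=2, 4+4=3
Distinct residues collected: {0, 1, 2, 3, 4}
|A + B| = 5 (out of 5 total residues).

A + B = {0, 1, 2, 3, 4}


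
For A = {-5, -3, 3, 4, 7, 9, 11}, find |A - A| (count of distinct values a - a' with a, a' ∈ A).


A - A = {a - a' : a, a' ∈ A}; |A| = 7.
Bounds: 2|A|-1 ≤ |A - A| ≤ |A|² - |A| + 1, i.e. 13 ≤ |A - A| ≤ 43.
Note: 0 ∈ A - A always (from a - a). The set is symmetric: if d ∈ A - A then -d ∈ A - A.
Enumerate nonzero differences d = a - a' with a > a' (then include -d):
Positive differences: {1, 2, 3, 4, 5, 6, 7, 8, 9, 10, 12, 14, 16}
Full difference set: {0} ∪ (positive diffs) ∪ (negative diffs).
|A - A| = 1 + 2·13 = 27 (matches direct enumeration: 27).

|A - A| = 27


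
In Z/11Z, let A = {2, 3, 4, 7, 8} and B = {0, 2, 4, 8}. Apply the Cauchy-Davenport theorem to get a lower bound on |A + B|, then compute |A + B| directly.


Cauchy-Davenport: |A + B| ≥ min(p, |A| + |B| - 1) for A, B nonempty in Z/pZ.
|A| = 5, |B| = 4, p = 11.
CD lower bound = min(11, 5 + 4 - 1) = min(11, 8) = 8.
Compute A + B mod 11 directly:
a = 2: 2+0=2, 2+2=4, 2+4=6, 2+8=10
a = 3: 3+0=3, 3+2=5, 3+4=7, 3+8=0
a = 4: 4+0=4, 4+2=6, 4+4=8, 4+8=1
a = 7: 7+0=7, 7+2=9, 7+4=0, 7+8=4
a = 8: 8+0=8, 8+2=10, 8+4=1, 8+8=5
A + B = {0, 1, 2, 3, 4, 5, 6, 7, 8, 9, 10}, so |A + B| = 11.
Verify: 11 ≥ 8? Yes ✓.

CD lower bound = 8, actual |A + B| = 11.


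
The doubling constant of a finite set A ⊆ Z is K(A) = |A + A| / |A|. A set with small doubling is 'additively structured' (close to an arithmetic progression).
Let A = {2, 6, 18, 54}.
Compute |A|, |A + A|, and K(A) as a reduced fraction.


|A| = 4.
Compute A + A by enumerating all 16 pairs.
A + A = {4, 8, 12, 20, 24, 36, 56, 60, 72, 108}, so |A + A| = 10.
K = |A + A| / |A| = 10/4 = 5/2 ≈ 2.5000.
Reference: AP of size 4 gives K = 7/4 ≈ 1.7500; a fully generic set of size 4 gives K ≈ 2.5000.

|A| = 4, |A + A| = 10, K = 10/4 = 5/2.


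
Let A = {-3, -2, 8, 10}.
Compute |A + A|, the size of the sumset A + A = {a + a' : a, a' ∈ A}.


A + A = {a + a' : a, a' ∈ A}; |A| = 4.
General bounds: 2|A| - 1 ≤ |A + A| ≤ |A|(|A|+1)/2, i.e. 7 ≤ |A + A| ≤ 10.
Lower bound 2|A|-1 is attained iff A is an arithmetic progression.
Enumerate sums a + a' for a ≤ a' (symmetric, so this suffices):
a = -3: -3+-3=-6, -3+-2=-5, -3+8=5, -3+10=7
a = -2: -2+-2=-4, -2+8=6, -2+10=8
a = 8: 8+8=16, 8+10=18
a = 10: 10+10=20
Distinct sums: {-6, -5, -4, 5, 6, 7, 8, 16, 18, 20}
|A + A| = 10

|A + A| = 10


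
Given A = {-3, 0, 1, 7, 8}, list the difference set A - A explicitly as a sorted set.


A - A = {a - a' : a, a' ∈ A}.
Compute a - a' for each ordered pair (a, a'):
a = -3: -3--3=0, -3-0=-3, -3-1=-4, -3-7=-10, -3-8=-11
a = 0: 0--3=3, 0-0=0, 0-1=-1, 0-7=-7, 0-8=-8
a = 1: 1--3=4, 1-0=1, 1-1=0, 1-7=-6, 1-8=-7
a = 7: 7--3=10, 7-0=7, 7-1=6, 7-7=0, 7-8=-1
a = 8: 8--3=11, 8-0=8, 8-1=7, 8-7=1, 8-8=0
Collecting distinct values (and noting 0 appears from a-a):
A - A = {-11, -10, -8, -7, -6, -4, -3, -1, 0, 1, 3, 4, 6, 7, 8, 10, 11}
|A - A| = 17

A - A = {-11, -10, -8, -7, -6, -4, -3, -1, 0, 1, 3, 4, 6, 7, 8, 10, 11}


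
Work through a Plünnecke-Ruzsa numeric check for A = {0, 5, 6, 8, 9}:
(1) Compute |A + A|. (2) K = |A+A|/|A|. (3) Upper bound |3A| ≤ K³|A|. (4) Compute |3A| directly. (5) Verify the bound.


|A| = 5.
Step 1: Compute A + A by enumerating all 25 pairs.
A + A = {0, 5, 6, 8, 9, 10, 11, 12, 13, 14, 15, 16, 17, 18}, so |A + A| = 14.
Step 2: Doubling constant K = |A + A|/|A| = 14/5 = 14/5 ≈ 2.8000.
Step 3: Plünnecke-Ruzsa gives |3A| ≤ K³·|A| = (2.8000)³ · 5 ≈ 109.7600.
Step 4: Compute 3A = A + A + A directly by enumerating all triples (a,b,c) ∈ A³; |3A| = 23.
Step 5: Check 23 ≤ 109.7600? Yes ✓.

K = 14/5, Plünnecke-Ruzsa bound K³|A| ≈ 109.7600, |3A| = 23, inequality holds.


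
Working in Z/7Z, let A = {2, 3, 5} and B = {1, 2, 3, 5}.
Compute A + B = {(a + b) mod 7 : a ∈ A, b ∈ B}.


Work in Z/7Z: reduce every sum a + b modulo 7.
Enumerate all 12 pairs:
a = 2: 2+1=3, 2+2=4, 2+3=5, 2+5=0
a = 3: 3+1=4, 3+2=5, 3+3=6, 3+5=1
a = 5: 5+1=6, 5+2=0, 5+3=1, 5+5=3
Distinct residues collected: {0, 1, 3, 4, 5, 6}
|A + B| = 6 (out of 7 total residues).

A + B = {0, 1, 3, 4, 5, 6}


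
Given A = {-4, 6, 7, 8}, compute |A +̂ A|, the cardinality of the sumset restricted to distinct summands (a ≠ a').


Restricted sumset: A +̂ A = {a + a' : a ∈ A, a' ∈ A, a ≠ a'}.
Equivalently, take A + A and drop any sum 2a that is achievable ONLY as a + a for a ∈ A (i.e. sums representable only with equal summands).
Enumerate pairs (a, a') with a < a' (symmetric, so each unordered pair gives one sum; this covers all a ≠ a'):
  -4 + 6 = 2
  -4 + 7 = 3
  -4 + 8 = 4
  6 + 7 = 13
  6 + 8 = 14
  7 + 8 = 15
Collected distinct sums: {2, 3, 4, 13, 14, 15}
|A +̂ A| = 6
(Reference bound: |A +̂ A| ≥ 2|A| - 3 for |A| ≥ 2, with |A| = 4 giving ≥ 5.)

|A +̂ A| = 6
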